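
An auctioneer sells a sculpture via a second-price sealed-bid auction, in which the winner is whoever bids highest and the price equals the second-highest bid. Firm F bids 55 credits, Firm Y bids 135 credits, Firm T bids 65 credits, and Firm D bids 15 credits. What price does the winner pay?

Ranking the bids: Firm Y 135 credits, then Firm T 65 credits, then Firm F 55 credits, then Firm D 15 credits.
Firm Y is the highest bidder, so Firm Y wins.
Under the second-price rule, the price is the second-highest bid: 65 credits.

Price paid: 65 credits.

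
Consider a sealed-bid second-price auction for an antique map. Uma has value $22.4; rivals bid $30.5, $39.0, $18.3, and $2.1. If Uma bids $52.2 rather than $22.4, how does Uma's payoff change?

The highest competing bid is $39.0.
Bidding truthfully at $22.4: the top bid is $39.0 (a rival), so Uma loses. Payoff = $0.0.
Bidding $52.2: Uma has the top bid, wins, and pays the second-highest bid $39.0. Payoff = $22.4 − $39.0 = -$16.6.
Change = -$16.6 − $0.0 = -$16.6.
This is the dominant-strategy logic: truthful bidding weakly beats any alternative.

-$16.6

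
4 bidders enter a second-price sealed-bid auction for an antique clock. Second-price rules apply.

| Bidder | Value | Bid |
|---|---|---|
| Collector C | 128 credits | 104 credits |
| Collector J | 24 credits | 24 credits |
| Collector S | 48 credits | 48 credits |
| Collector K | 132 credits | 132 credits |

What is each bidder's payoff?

Ordered from highest: Collector K 132 credits; Collector C 104 credits; Collector S 48 credits; Collector J 24 credits.
Collector K has the top bid and wins; the price is the second-highest bid, 104 credits.
Collector K's payoff = 132 credits − 104 credits = 28 credits. All other bidders lose, so their payoff is 0.

Payoffs: Collector C 0 credits, Collector J 0 credits, Collector S 0 credits, Collector K 28 credits.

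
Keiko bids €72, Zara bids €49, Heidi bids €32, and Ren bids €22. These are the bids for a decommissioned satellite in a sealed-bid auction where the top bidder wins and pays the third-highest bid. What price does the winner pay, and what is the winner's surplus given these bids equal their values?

Ordered from highest: Keiko €72 > Zara €49 > Heidi €32 > Ren €22.
Keiko is the highest bidder, so Keiko wins.
Under the third-price rule, the price is the third-highest bid: €32.
Surplus = €72 − €32 = €40.

The winner pays €32 for a surplus of €40.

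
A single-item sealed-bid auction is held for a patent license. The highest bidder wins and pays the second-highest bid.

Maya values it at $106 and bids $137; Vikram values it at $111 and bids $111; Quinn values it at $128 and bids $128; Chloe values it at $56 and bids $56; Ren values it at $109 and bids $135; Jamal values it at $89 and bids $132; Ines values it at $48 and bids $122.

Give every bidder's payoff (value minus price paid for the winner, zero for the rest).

Payoffs: Maya -$29, Vikram $0, Quinn $0, Chloe $0, Ren $0, Jamal $0, Ines $0.

Sorted high to low: Maya $137; Ren $135; Jamal $132; Quinn $128; Ines $122; Vikram $111; Chloe $56.
Maya has the top bid and wins; the price is the second-highest bid, $135.
Maya's payoff = $106 − $135 = -$29. All other bidders lose, so their payoff is 0.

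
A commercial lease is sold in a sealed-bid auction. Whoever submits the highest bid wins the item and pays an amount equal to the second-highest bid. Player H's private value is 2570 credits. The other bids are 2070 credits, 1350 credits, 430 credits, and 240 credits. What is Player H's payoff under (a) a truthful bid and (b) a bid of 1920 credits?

(a) 500 credits  (b) 0 credits

The highest competing bid is 2070 credits.
Bidding truthfully at 2570 credits: Player H has the top bid, wins, and pays the second-highest bid 2070 credits. Payoff = 2570 credits − 2070 credits = 500 credits.
Bidding 1920 credits: the top bid is 2070 credits (a rival), so Player H loses. Payoff = 0 credits.
Deviating from a truthful bid can only lose payoff in a second-price auction — never gain.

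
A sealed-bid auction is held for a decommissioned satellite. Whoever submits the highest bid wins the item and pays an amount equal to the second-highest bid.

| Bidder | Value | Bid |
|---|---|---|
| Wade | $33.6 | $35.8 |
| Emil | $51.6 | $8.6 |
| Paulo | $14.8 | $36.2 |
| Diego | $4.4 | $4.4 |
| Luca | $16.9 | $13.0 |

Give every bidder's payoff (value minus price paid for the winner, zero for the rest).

Payoffs: Wade $0.0, Emil $0.0, Paulo -$21.0, Diego $0.0, Luca $0.0.

Sorted high to low: Paulo $36.2; Wade $35.8; Luca $13.0; Emil $8.6; Diego $4.4.
Paulo has the top bid and wins; the price is the second-highest bid, $35.8.
Paulo's payoff = $14.8 − $35.8 = -$21.0. All other bidders lose, so their payoff is 0.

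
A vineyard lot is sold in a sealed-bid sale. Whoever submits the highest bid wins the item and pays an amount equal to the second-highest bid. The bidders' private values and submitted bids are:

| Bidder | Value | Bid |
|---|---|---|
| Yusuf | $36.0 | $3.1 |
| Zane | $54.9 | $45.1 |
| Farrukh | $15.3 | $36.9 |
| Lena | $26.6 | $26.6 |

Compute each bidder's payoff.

Yusuf $0.0, Zane $18.0, Farrukh $0.0, Lena $0.0.

Ranking the bids: Zane $45.1, then Farrukh $36.9, then Lena $26.6, then Yusuf $3.1.
Zane has the top bid and wins; the price is the second-highest bid, $36.9.
Zane's payoff = $54.9 − $36.9 = $18.0. All other bidders lose, so their payoff is 0.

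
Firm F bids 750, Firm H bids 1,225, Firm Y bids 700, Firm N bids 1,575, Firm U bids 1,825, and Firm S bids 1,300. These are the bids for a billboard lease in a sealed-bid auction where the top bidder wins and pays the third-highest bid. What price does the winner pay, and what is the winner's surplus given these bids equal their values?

Sorted high to low: Firm U 1,825, then Firm N 1,575, then Firm S 1,300, then Firm H 1,225, then Firm F 750, then Firm Y 700.
Firm U is the highest bidder, so Firm U wins.
Under the third-price rule, the price is the third-highest bid: 1,300.
Surplus = 1,825 − 1,300 = 525.

The winner pays 1,300 for a surplus of 525.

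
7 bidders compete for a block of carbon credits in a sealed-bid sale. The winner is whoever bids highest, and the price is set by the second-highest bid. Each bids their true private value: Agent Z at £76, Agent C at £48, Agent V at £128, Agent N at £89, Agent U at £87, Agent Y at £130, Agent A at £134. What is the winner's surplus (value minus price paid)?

Winner's surplus: £4.

Ranking the bids: Agent A £134; Agent Y £130; Agent V £128; Agent N £89; Agent U £87; Agent Z £76; Agent C £48.
Agent A wins with the top bid and pays the second-highest, £130.
Surplus = £134 − £130 = £4.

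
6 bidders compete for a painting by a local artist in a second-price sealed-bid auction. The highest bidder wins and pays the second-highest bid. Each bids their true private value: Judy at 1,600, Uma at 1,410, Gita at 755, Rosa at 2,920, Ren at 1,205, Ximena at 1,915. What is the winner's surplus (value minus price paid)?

Ordered from highest: Rosa 2,920 > Ximena 1,915 > Judy 1,600 > Uma 1,410 > Ren 1,205 > Gita 755.
Rosa wins with the top bid and pays the second-highest, 1,915.
Surplus = 2,920 − 1,915 = 1,005.

Winner's surplus: 1,005.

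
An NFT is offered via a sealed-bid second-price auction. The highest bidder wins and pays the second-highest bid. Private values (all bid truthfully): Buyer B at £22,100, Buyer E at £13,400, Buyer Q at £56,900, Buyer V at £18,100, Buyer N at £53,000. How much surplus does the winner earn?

£3,900

Sorted high to low: Buyer Q £56,900; Buyer N £53,000; Buyer B £22,100; Buyer V £18,100; Buyer E £13,400.
Buyer Q wins with the top bid and pays the second-highest, £53,000.
Surplus = £56,900 − £53,000 = £3,900.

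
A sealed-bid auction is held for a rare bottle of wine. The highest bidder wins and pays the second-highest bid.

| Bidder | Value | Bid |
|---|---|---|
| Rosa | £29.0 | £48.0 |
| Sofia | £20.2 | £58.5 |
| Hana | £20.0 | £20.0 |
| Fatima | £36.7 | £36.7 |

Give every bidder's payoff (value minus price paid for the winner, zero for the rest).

Rosa £0.0, Sofia -£27.8, Hana £0.0, Fatima £0.0.

Sorted high to low: Sofia £58.5 > Rosa £48.0 > Fatima £36.7 > Hana £20.0.
Sofia has the top bid and wins; the price is the second-highest bid, £48.0.
Sofia's payoff = £20.2 − £48.0 = -£27.8. All other bidders lose, so their payoff is 0.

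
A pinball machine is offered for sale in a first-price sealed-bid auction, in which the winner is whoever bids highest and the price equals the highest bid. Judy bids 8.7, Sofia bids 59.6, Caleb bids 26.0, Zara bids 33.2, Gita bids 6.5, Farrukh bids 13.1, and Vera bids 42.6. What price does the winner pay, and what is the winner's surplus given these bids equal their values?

Ordered from highest: Sofia 59.6 > Vera 42.6 > Zara 33.2 > Caleb 26.0 > Farrukh 13.1 > Judy 8.7 > Gita 6.5.
Sofia is the highest bidder, so Sofia wins.
Under the first-price rule, the price is the highest bid: 59.6.
Surplus = 59.6 − 59.6 = 0.0.

Price 59.6; surplus 0.0.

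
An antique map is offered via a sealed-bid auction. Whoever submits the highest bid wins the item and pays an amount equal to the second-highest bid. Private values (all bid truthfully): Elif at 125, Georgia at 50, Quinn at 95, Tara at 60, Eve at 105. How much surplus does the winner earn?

Ranking the bids: Elif 125 > Eve 105 > Quinn 95 > Tara 60 > Georgia 50.
Elif wins with the top bid and pays the second-highest, 105.
Surplus = 125 − 105 = 20.

Winner's surplus: 20.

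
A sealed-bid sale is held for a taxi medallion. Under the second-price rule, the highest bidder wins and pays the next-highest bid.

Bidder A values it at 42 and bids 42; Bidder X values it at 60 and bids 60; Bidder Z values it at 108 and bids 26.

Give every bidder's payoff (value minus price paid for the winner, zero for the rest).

Payoffs: Bidder A 0, Bidder X 18, Bidder Z 0.

Sorted high to low: Bidder X 60; Bidder A 42; Bidder Z 26.
Bidder X has the top bid and wins; the price is the second-highest bid, 42.
Bidder X's payoff = 60 − 42 = 18. All other bidders lose, so their payoff is 0.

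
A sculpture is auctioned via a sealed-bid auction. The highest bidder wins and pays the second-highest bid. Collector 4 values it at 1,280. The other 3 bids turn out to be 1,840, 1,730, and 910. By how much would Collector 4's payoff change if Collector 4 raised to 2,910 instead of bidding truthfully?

The highest competing bid is 1,840.
Bidding truthfully at 1,280: the top bid is 1,840 (a rival), so Collector 4 loses. Payoff = 0.
Bidding 2,910: Collector 4 has the top bid, wins, and pays the second-highest bid 1,840. Payoff = 1,280 − 1,840 = -560.
Change = -560 − 0 = -560.
Deviating from a truthful bid can only lose payoff in a second-price auction — never gain.

Payoff change: -560.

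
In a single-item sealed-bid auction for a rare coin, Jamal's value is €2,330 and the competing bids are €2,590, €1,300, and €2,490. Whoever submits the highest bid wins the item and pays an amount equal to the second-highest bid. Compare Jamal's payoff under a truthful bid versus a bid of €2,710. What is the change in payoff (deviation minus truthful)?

Change in payoff: -€260.

The highest competing bid is €2,590.
Bidding truthfully at €2,330: the top bid is €2,590 (a rival), so Jamal loses. Payoff = €0.
Bidding €2,710: Jamal has the top bid, wins, and pays the second-highest bid €2,590. Payoff = €2,330 − €2,590 = -€260.
Change = -€260 − €0 = -€260.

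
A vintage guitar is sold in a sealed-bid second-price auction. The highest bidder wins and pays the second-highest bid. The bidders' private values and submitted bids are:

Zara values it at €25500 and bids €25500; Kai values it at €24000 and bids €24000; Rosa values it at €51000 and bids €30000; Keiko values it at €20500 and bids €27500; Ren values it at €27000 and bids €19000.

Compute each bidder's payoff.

Zara €0, Kai €0, Rosa €23500, Keiko €0, Ren €0.

Ordered from highest: Rosa €30000 > Keiko €27500 > Zara €25500 > Kai €24000 > Ren €19000.
Rosa has the top bid and wins; the price is the second-highest bid, €27500.
Rosa's payoff = €51000 − €27500 = €23500. All other bidders lose, so their payoff is 0.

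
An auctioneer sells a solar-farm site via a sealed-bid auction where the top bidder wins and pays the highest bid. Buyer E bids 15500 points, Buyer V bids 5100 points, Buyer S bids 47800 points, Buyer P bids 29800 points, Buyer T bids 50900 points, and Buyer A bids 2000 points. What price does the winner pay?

Sorted high to low: Buyer T 50900 points, then Buyer S 47800 points, then Buyer P 29800 points, then Buyer E 15500 points, then Buyer V 5100 points, then Buyer A 2000 points.
Buyer T is the highest bidder, so Buyer T wins.
Under the first-price rule, the price is the highest bid: 50900 points.

Price paid: 50900 points.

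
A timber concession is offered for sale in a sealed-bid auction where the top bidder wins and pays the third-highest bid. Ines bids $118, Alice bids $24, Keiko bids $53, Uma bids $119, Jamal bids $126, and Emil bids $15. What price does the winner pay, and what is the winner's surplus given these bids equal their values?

Bids in descending order: Jamal $126 > Uma $119 > Ines $118 > Keiko $53 > Alice $24 > Emil $15.
Jamal is the highest bidder, so Jamal wins.
Under the third-price rule, the price is the third-highest bid: $118.
Surplus = $126 − $118 = $8.

The winner pays $118 for a surplus of $8.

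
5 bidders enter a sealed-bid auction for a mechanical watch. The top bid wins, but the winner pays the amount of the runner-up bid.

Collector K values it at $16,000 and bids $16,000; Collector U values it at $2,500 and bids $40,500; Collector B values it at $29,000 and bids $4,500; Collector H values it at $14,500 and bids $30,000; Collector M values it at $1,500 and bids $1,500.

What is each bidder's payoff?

Bids in descending order: Collector U $40,500 > Collector H $30,000 > Collector K $16,000 > Collector B $4,500 > Collector M $1,500.
Collector U has the top bid and wins; the price is the second-highest bid, $30,000.
Collector U's payoff = $2,500 − $30,000 = -$27,500. All other bidders lose, so their payoff is 0.

Payoffs: Collector K $0, Collector U -$27,500, Collector B $0, Collector H $0, Collector M $0.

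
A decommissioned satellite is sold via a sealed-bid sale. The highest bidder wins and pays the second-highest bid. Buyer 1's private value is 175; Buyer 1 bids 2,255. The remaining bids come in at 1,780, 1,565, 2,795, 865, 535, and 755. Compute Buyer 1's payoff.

The bidder's payoff: 0.

Highest competing bid: 2,795.
Buyer 1's bid 2,255 is not the highest, so Buyer 1 loses, pays nothing, and earns zero payoff.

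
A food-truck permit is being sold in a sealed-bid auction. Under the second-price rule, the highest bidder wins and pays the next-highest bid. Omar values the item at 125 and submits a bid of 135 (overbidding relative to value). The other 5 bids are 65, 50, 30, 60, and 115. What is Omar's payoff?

Highest competing bid: 115.
Omar's bid 135 is the highest overall, so Omar wins and pays the second-highest bid, 115.
Payoff = value − price = 125 − 115 = 10.

Omar's payoff: 10.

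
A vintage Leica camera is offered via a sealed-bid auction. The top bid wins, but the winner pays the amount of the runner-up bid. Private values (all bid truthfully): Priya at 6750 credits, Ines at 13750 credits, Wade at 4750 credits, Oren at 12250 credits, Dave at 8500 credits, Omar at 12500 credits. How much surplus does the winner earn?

Ranking the bids: Ines 13750 credits; Omar 12500 credits; Oren 12250 credits; Dave 8500 credits; Priya 6750 credits; Wade 4750 credits.
Ines wins with the top bid and pays the second-highest, 12500 credits.
Surplus = 13750 credits − 12500 credits = 1250 credits.

1250 credits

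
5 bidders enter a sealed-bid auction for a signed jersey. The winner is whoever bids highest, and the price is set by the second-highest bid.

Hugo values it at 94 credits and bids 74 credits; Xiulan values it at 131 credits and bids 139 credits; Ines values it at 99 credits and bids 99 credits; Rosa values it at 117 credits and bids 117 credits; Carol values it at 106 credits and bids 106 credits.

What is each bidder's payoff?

Payoffs: Hugo 0 credits, Xiulan 14 credits, Ines 0 credits, Rosa 0 credits, Carol 0 credits.

Sorted high to low: Xiulan 139 credits > Rosa 117 credits > Carol 106 credits > Ines 99 credits > Hugo 74 credits.
Xiulan has the top bid and wins; the price is the second-highest bid, 117 credits.
Xiulan's payoff = 131 credits − 117 credits = 14 credits. All other bidders lose, so their payoff is 0.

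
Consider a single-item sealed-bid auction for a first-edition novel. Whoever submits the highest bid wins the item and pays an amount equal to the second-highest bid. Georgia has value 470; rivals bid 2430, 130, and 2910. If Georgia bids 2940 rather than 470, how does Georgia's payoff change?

The highest competing bid is 2910.
Bidding truthfully at 470: the top bid is 2910 (a rival), so Georgia loses. Payoff = 0.
Bidding 2940: Georgia has the top bid, wins, and pays the second-highest bid 2910. Payoff = 470 − 2910 = -2440.
Change = -2440 − 0 = -2440.
This is the dominant-strategy logic: truthful bidding weakly beats any alternative.

-2440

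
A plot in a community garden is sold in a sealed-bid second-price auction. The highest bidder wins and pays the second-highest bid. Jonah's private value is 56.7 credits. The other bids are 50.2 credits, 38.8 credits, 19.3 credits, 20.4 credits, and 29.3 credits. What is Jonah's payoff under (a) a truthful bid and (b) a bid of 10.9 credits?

Truthful: 6.5 credits; alternative: 0.0 credits.

The highest competing bid is 50.2 credits.
Bidding truthfully at 56.7 credits: Jonah has the top bid, wins, and pays the second-highest bid 50.2 credits. Payoff = 56.7 credits − 50.2 credits = 6.5 credits.
Bidding 10.9 credits: the top bid is 50.2 credits (a rival), so Jonah loses. Payoff = 0.0 credits.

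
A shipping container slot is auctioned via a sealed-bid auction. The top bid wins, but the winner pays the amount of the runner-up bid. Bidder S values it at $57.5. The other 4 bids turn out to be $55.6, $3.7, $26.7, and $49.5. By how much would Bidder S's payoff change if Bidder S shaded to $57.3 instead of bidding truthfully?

The highest competing bid is $55.6.
Bidding truthfully at $57.5: Bidder S has the top bid, wins, and pays the second-highest bid $55.6. Payoff = $57.5 − $55.6 = $1.9.
Bidding $57.3: Bidder S has the top bid, wins, and pays the second-highest bid $55.6. Payoff = $57.5 − $55.6 = $1.9.
Change = $1.9 − $1.9 = $0.0.
The bid only affects whether you win, not the price — here both bids land on the same side of the top rival bid, so the deviation is payoff-neutral.

$0.0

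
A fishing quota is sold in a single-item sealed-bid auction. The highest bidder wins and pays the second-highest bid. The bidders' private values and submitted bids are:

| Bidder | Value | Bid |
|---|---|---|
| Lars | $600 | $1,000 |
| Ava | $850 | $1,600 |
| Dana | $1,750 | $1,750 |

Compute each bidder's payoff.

Lars $0, Ava $0, Dana $150.

Bids in descending order: Dana $1,750, then Ava $1,600, then Lars $1,000.
Dana has the top bid and wins; the price is the second-highest bid, $1,600.
Dana's payoff = $1,750 − $1,600 = $150. All other bidders lose, so their payoff is 0.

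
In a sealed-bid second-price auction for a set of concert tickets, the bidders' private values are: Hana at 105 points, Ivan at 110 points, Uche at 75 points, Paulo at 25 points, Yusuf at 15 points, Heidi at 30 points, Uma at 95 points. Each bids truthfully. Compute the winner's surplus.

5 points

Ranking the bids: Ivan 110 points > Hana 105 points > Uma 95 points > Uche 75 points > Heidi 30 points > Paulo 25 points > Yusuf 15 points.
Ivan wins with the top bid and pays the second-highest, 105 points.
Surplus = 110 points − 105 points = 5 points.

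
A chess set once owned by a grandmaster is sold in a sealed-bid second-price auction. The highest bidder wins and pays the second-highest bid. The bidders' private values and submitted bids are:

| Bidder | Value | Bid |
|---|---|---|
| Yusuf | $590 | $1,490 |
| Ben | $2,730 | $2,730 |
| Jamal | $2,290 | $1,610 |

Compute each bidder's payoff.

Payoffs: Yusuf $0, Ben $1,120, Jamal $0.

Ranking the bids: Ben $2,730; Jamal $1,610; Yusuf $1,490.
Ben has the top bid and wins; the price is the second-highest bid, $1,610.
Ben's payoff = $2,730 − $1,610 = $1,120. All other bidders lose, so their payoff is 0.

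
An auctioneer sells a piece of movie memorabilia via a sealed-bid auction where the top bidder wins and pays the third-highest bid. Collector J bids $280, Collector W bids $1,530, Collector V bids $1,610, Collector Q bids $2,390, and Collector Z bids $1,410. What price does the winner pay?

The winner pays $1,530.

Ordered from highest: Collector Q $2,390; Collector V $1,610; Collector W $1,530; Collector Z $1,410; Collector J $280.
Collector Q is the highest bidder, so Collector Q wins.
Under the third-price rule, the price is the third-highest bid: $1,530.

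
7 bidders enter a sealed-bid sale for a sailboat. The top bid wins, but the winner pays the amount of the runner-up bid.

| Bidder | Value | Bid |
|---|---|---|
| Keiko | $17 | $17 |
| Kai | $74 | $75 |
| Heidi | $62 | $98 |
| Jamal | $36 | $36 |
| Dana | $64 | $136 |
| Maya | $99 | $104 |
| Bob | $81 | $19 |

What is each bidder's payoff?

Bids in descending order: Dana $136, then Maya $104, then Heidi $98, then Kai $75, then Jamal $36, then Bob $19, then Keiko $17.
Dana has the top bid and wins; the price is the second-highest bid, $104.
Dana's payoff = $64 − $104 = -$40. All other bidders lose, so their payoff is 0.

Keiko $0, Kai $0, Heidi $0, Jamal $0, Dana -$40, Maya $0, Bob $0.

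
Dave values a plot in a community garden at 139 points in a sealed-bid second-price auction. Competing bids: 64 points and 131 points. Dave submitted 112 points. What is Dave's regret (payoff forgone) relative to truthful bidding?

The highest competing bid is 131 points.
Bidding truthfully at 139 points: Dave has the top bid, wins, and pays the second-highest bid 131 points. Payoff = 139 points − 131 points = 8 points.
Bidding 112 points: the top bid is 131 points (a rival), so Dave loses. Payoff = 0 points.
Regret = truthful payoff − actual payoff = 8 points − 0 points = 8 points.

Payoff forgone: 8 points.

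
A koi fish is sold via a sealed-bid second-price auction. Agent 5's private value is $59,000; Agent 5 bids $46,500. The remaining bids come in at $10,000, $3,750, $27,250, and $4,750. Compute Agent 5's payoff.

Payoff = $31,750.

Highest competing bid: $27,250.
Agent 5's bid $46,500 is the highest overall, so Agent 5 wins and pays the second-highest bid, $27,250.
Payoff = value − price = $59,000 − $27,250 = $31,750.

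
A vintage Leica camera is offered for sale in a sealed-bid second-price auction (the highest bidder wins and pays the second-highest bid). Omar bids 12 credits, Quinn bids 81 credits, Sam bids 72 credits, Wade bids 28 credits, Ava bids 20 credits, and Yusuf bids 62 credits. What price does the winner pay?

Price paid: 72 credits.

Ordered from highest: Quinn 81 credits > Sam 72 credits > Yusuf 62 credits > Wade 28 credits > Ava 20 credits > Omar 12 credits.
Quinn is the highest bidder, so Quinn wins.
Under the second-price rule, the price is the second-highest bid: 72 credits.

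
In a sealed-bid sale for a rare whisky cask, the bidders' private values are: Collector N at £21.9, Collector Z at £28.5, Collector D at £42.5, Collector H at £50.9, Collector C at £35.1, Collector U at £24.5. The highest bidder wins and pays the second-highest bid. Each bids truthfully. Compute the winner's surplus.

Ranking the bids: Collector H £50.9; Collector D £42.5; Collector C £35.1; Collector Z £28.5; Collector U £24.5; Collector N £21.9.
Collector H wins with the top bid and pays the second-highest, £42.5.
Surplus = £50.9 − £42.5 = £8.4.

Winner's surplus: £8.4.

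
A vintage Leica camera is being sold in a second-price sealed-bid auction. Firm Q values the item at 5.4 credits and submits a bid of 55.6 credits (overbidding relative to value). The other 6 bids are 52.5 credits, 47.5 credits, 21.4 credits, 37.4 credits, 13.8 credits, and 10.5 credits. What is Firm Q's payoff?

Highest competing bid: 52.5 credits.
Firm Q's bid 55.6 credits is the highest overall, so Firm Q wins and pays the second-highest bid, 52.5 credits.
Payoff = value − price = 5.4 credits − 52.5 credits = -47.1 credits.
Overbidding won the item at a price above value — truthful bidding would have avoided this loss.

Payoff = -47.1 credits.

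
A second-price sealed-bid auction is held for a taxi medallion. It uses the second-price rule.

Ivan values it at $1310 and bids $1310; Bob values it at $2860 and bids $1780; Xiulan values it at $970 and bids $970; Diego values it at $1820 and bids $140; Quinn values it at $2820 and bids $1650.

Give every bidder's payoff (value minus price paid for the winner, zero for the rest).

Ordered from highest: Bob $1780; Quinn $1650; Ivan $1310; Xiulan $970; Diego $140.
Bob has the top bid and wins; the price is the second-highest bid, $1650.
Bob's payoff = $2860 − $1650 = $1210. All other bidders lose, so their payoff is 0.

Payoffs: Ivan $0, Bob $1210, Xiulan $0, Diego $0, Quinn $0.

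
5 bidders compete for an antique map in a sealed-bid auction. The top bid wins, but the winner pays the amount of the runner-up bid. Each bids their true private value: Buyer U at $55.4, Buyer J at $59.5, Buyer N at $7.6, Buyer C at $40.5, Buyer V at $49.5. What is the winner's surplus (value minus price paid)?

Surplus = $4.1.

Bids in descending order: Buyer J $59.5 > Buyer U $55.4 > Buyer V $49.5 > Buyer C $40.5 > Buyer N $7.6.
Buyer J wins with the top bid and pays the second-highest, $55.4.
Surplus = $59.5 − $55.4 = $4.1.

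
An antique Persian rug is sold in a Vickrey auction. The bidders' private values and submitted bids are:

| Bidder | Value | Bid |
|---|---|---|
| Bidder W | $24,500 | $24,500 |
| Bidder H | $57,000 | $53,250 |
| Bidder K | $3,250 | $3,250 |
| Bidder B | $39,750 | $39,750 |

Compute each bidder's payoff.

Payoffs: Bidder W $0, Bidder H $17,250, Bidder K $0, Bidder B $0.

Bids in descending order: Bidder H $53,250 > Bidder B $39,750 > Bidder W $24,500 > Bidder K $3,250.
Bidder H has the top bid and wins; the price is the second-highest bid, $39,750.
Bidder H's payoff = $57,000 − $39,750 = $17,250. All other bidders lose, so their payoff is 0.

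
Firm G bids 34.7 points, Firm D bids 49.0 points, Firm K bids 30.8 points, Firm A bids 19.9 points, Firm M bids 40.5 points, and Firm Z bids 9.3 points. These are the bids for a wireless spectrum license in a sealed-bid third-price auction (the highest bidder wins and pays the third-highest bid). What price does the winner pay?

Price paid: 34.7 points.

Bids in descending order: Firm D 49.0 points > Firm M 40.5 points > Firm G 34.7 points > Firm K 30.8 points > Firm A 19.9 points > Firm Z 9.3 points.
Firm D is the highest bidder, so Firm D wins.
Under the third-price rule, the price is the third-highest bid: 34.7 points.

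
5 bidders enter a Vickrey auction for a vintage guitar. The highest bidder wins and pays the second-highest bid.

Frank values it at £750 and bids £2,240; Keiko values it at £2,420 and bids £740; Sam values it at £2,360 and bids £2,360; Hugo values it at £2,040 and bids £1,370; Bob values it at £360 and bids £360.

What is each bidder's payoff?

Payoffs: Frank £0, Keiko £0, Sam £120, Hugo £0, Bob £0.

Bids in descending order: Sam £2,360; Frank £2,240; Hugo £1,370; Keiko £740; Bob £360.
Sam has the top bid and wins; the price is the second-highest bid, £2,240.
Sam's payoff = £2,360 − £2,240 = £120. All other bidders lose, so their payoff is 0.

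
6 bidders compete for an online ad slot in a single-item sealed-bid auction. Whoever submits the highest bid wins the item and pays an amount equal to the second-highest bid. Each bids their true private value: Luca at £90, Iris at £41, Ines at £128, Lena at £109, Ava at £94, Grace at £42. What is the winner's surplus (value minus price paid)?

Ranking the bids: Ines £128; Lena £109; Ava £94; Luca £90; Grace £42; Iris £41.
Ines wins with the top bid and pays the second-highest, £109.
Surplus = £128 − £109 = £19.

Winner's surplus: £19.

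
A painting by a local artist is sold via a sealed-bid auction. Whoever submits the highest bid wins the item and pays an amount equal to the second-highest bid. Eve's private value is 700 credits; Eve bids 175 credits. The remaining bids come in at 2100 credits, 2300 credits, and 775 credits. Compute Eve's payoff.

Eve's payoff: 0 credits.

Highest competing bid: 2300 credits.
Eve's bid 175 credits is not the highest, so Eve loses, pays nothing, and earns zero payoff.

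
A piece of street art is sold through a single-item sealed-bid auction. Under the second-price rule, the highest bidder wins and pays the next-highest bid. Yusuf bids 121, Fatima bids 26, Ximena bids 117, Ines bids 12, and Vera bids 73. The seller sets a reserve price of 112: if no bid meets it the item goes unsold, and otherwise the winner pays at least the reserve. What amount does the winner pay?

Bids in descending order: Yusuf 121 > Ximena 117 > Vera 73 > Fatima 26 > Ines 12.
Yusuf has the highest bid, so Yusuf wins.
The second-highest bid is 117, which exceeds the reserve, so that sets the price.

Price paid: 117.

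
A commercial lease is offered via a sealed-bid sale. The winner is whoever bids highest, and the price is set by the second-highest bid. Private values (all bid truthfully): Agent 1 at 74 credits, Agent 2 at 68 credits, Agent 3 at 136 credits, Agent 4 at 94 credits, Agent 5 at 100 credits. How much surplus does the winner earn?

Surplus = 36 credits.

Sorted high to low: Agent 3 136 credits; Agent 5 100 credits; Agent 4 94 credits; Agent 1 74 credits; Agent 2 68 credits.
Agent 3 wins with the top bid and pays the second-highest, 100 credits.
Surplus = 136 credits − 100 credits = 36 credits.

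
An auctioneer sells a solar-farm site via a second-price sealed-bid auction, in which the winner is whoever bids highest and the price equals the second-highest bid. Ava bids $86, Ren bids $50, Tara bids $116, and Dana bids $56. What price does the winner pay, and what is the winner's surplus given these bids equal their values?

The winner pays $86 for a surplus of $30.

Ordered from highest: Tara $116, then Ava $86, then Dana $56, then Ren $50.
Tara is the highest bidder, so Tara wins.
Under the second-price rule, the price is the second-highest bid: $86.
Surplus = $116 − $86 = $30.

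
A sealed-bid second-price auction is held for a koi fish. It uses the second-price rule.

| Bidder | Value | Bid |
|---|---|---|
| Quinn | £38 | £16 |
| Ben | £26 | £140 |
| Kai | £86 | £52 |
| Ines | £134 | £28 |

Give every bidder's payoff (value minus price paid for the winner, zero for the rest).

Ranking the bids: Ben £140 > Kai £52 > Ines £28 > Quinn £16.
Ben has the top bid and wins; the price is the second-highest bid, £52.
Ben's payoff = £26 − £52 = -£26. All other bidders lose, so their payoff is 0.

Quinn £0, Ben -£26, Kai £0, Ines £0.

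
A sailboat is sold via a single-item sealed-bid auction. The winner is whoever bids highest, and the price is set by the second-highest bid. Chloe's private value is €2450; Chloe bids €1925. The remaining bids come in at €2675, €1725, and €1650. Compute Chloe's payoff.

Highest competing bid: €2675.
Chloe's bid €1925 is not the highest, so Chloe loses, pays nothing, and earns zero payoff.

€0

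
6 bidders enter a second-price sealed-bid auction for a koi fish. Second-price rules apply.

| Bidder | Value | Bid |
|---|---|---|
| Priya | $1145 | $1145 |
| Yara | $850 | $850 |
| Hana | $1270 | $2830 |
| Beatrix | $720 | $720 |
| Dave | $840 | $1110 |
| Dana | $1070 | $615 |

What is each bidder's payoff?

Priya $0, Yara $0, Hana $125, Beatrix $0, Dave $0, Dana $0.

Ranking the bids: Hana $2830, then Priya $1145, then Dave $1110, then Yara $850, then Beatrix $720, then Dana $615.
Hana has the top bid and wins; the price is the second-highest bid, $1145.
Hana's payoff = $1270 − $1145 = $125. All other bidders lose, so their payoff is 0.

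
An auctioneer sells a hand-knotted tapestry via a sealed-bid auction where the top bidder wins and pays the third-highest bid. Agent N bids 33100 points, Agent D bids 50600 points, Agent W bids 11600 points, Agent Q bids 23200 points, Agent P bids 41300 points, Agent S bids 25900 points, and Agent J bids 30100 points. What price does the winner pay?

33100 points

Bids in descending order: Agent D 50600 points, then Agent P 41300 points, then Agent N 33100 points, then Agent J 30100 points, then Agent S 25900 points, then Agent Q 23200 points, then Agent W 11600 points.
Agent D is the highest bidder, so Agent D wins.
Under the third-price rule, the price is the third-highest bid: 33100 points.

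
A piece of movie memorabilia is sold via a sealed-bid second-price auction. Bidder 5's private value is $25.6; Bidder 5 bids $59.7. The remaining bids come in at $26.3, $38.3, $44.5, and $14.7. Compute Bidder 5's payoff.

Highest competing bid: $44.5.
Bidder 5's bid $59.7 is the highest overall, so Bidder 5 wins and pays the second-highest bid, $44.5.
Payoff = value − price = $25.6 − $44.5 = -$18.9.
Overbidding won the item at a price above value — truthful bidding would have avoided this loss.

The bidder's payoff: -$18.9.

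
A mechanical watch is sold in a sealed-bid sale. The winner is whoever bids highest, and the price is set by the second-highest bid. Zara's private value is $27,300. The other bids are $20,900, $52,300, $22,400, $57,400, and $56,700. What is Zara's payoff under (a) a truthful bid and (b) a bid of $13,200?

(a) $0  (b) $0

The highest competing bid is $57,400.
Bidding truthfully at $27,300: the top bid is $57,400 (a rival), so Zara loses. Payoff = $0.
Bidding $13,200: the top bid is $57,400 (a rival), so Zara loses. Payoff = $0.
The bid only affects whether you win, not the price — here both bids land on the same side of the top rival bid, so the deviation is payoff-neutral.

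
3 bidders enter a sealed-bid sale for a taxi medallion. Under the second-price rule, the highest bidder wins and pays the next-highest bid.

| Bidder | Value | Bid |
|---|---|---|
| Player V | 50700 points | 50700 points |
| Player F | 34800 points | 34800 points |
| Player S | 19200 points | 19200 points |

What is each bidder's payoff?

Ranking the bids: Player V 50700 points > Player F 34800 points > Player S 19200 points.
Player V has the top bid and wins; the price is the second-highest bid, 34800 points.
Player V's payoff = 50700 points − 34800 points = 15900 points. All other bidders lose, so their payoff is 0.

Payoffs: Player V 15900 points, Player F 0 points, Player S 0 points.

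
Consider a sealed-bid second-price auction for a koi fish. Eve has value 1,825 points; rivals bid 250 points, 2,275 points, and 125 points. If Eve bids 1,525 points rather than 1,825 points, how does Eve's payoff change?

Payoff change: 0 points.

The highest competing bid is 2,275 points.
Bidding truthfully at 1,825 points: the top bid is 2,275 points (a rival), so Eve loses. Payoff = 0 points.
Bidding 1,525 points: the top bid is 2,275 points (a rival), so Eve loses. Payoff = 0 points.
Change = 0 points − 0 points = 0 points.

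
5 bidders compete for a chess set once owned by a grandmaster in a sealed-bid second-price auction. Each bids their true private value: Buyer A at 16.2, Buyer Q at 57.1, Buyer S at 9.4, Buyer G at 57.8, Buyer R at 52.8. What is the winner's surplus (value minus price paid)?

0.7

Ranking the bids: Buyer G 57.8; Buyer Q 57.1; Buyer R 52.8; Buyer A 16.2; Buyer S 9.4.
Buyer G wins with the top bid and pays the second-highest, 57.1.
Surplus = 57.8 − 57.1 = 0.7.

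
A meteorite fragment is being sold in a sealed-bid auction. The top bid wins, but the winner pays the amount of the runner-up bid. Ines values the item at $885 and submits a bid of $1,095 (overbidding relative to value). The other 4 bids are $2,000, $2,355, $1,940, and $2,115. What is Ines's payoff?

Highest competing bid: $2,355.
Ines's bid $1,095 is not the highest, so Ines loses, pays nothing, and earns zero payoff.

$0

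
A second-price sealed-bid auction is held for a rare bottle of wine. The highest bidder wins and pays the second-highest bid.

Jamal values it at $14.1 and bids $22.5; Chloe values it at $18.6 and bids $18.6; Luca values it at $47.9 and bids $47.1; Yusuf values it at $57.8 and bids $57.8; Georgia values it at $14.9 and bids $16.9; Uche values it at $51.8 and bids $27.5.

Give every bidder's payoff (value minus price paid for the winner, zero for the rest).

Ordered from highest: Yusuf $57.8; Luca $47.1; Uche $27.5; Jamal $22.5; Chloe $18.6; Georgia $16.9.
Yusuf has the top bid and wins; the price is the second-highest bid, $47.1.
Yusuf's payoff = $57.8 − $47.1 = $10.7. All other bidders lose, so their payoff is 0.

Payoffs: Jamal $0.0, Chloe $0.0, Luca $0.0, Yusuf $10.7, Georgia $0.0, Uche $0.0.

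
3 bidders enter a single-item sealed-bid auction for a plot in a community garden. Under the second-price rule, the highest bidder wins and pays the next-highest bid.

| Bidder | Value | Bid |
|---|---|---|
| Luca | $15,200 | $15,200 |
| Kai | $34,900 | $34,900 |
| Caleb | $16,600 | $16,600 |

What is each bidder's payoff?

Payoffs: Luca $0, Kai $18,300, Caleb $0.

Ordered from highest: Kai $34,900 > Caleb $16,600 > Luca $15,200.
Kai has the top bid and wins; the price is the second-highest bid, $16,600.
Kai's payoff = $34,900 − $16,600 = $18,300. All other bidders lose, so their payoff is 0.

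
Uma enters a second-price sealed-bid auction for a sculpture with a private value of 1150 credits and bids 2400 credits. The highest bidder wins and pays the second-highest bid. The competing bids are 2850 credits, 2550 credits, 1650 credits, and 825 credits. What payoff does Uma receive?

Highest competing bid: 2850 credits.
Uma's bid 2400 credits is not the highest, so Uma loses, pays nothing, and earns zero payoff.

0 credits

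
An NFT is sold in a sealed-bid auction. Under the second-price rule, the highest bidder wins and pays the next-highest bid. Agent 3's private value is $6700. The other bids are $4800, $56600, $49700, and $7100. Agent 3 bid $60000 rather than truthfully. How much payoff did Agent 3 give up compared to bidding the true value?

The highest competing bid is $56600.
Bidding truthfully at $6700: the top bid is $56600 (a rival), so Agent 3 loses. Payoff = $0.
Bidding $60000: Agent 3 has the top bid, wins, and pays the second-highest bid $56600. Payoff = $6700 − $56600 = -$49900.
Regret = truthful payoff − actual payoff = $0 − -$49900 = $49900.
Deviating from a truthful bid can only lose payoff in a second-price auction — never gain.

Payoff forgone: $49900.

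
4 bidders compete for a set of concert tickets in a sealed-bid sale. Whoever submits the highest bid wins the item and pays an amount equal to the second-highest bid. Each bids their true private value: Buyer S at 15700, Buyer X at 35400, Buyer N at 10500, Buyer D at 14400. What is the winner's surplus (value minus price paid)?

Surplus = 19700.

Ordered from highest: Buyer X 35400 > Buyer S 15700 > Buyer D 14400 > Buyer N 10500.
Buyer X wins with the top bid and pays the second-highest, 15700.
Surplus = 35400 − 15700 = 19700.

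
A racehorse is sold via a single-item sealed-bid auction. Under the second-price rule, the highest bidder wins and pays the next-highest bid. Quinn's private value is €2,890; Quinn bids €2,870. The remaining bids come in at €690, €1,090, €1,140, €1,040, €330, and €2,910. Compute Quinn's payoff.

Quinn's payoff: €0.

Highest competing bid: €2,910.
Quinn's bid €2,870 is not the highest, so Quinn loses, pays nothing, and earns zero payoff.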